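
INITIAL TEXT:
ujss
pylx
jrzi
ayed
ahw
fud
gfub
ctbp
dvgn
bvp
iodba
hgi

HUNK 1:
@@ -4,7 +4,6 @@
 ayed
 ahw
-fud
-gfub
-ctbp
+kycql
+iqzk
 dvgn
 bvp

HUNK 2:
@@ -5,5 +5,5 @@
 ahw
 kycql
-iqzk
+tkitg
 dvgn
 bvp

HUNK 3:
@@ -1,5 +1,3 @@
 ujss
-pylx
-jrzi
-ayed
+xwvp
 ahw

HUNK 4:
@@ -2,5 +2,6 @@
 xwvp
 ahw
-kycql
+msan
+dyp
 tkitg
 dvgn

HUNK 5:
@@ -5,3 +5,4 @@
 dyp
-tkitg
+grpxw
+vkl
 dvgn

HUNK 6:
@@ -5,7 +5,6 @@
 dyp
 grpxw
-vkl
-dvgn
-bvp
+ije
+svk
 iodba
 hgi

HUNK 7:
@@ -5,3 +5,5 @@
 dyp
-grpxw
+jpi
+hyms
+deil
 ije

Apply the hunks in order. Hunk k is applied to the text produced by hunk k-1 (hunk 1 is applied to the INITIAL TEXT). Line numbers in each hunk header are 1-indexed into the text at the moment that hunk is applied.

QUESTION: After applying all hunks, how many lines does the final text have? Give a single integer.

Hunk 1: at line 4 remove [fud,gfub,ctbp] add [kycql,iqzk] -> 11 lines: ujss pylx jrzi ayed ahw kycql iqzk dvgn bvp iodba hgi
Hunk 2: at line 5 remove [iqzk] add [tkitg] -> 11 lines: ujss pylx jrzi ayed ahw kycql tkitg dvgn bvp iodba hgi
Hunk 3: at line 1 remove [pylx,jrzi,ayed] add [xwvp] -> 9 lines: ujss xwvp ahw kycql tkitg dvgn bvp iodba hgi
Hunk 4: at line 2 remove [kycql] add [msan,dyp] -> 10 lines: ujss xwvp ahw msan dyp tkitg dvgn bvp iodba hgi
Hunk 5: at line 5 remove [tkitg] add [grpxw,vkl] -> 11 lines: ujss xwvp ahw msan dyp grpxw vkl dvgn bvp iodba hgi
Hunk 6: at line 5 remove [vkl,dvgn,bvp] add [ije,svk] -> 10 lines: ujss xwvp ahw msan dyp grpxw ije svk iodba hgi
Hunk 7: at line 5 remove [grpxw] add [jpi,hyms,deil] -> 12 lines: ujss xwvp ahw msan dyp jpi hyms deil ije svk iodba hgi
Final line count: 12

Answer: 12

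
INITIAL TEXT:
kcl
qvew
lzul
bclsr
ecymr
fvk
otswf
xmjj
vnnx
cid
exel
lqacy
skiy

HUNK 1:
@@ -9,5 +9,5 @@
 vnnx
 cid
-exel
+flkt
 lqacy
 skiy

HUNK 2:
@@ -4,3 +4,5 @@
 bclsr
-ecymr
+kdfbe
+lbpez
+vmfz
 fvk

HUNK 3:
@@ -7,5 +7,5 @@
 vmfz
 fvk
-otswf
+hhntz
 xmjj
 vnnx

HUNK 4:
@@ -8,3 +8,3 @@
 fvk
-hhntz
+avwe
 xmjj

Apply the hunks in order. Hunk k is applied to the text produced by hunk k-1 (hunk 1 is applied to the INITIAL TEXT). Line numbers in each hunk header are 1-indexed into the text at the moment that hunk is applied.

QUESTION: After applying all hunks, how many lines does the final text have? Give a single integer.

Answer: 15

Derivation:
Hunk 1: at line 9 remove [exel] add [flkt] -> 13 lines: kcl qvew lzul bclsr ecymr fvk otswf xmjj vnnx cid flkt lqacy skiy
Hunk 2: at line 4 remove [ecymr] add [kdfbe,lbpez,vmfz] -> 15 lines: kcl qvew lzul bclsr kdfbe lbpez vmfz fvk otswf xmjj vnnx cid flkt lqacy skiy
Hunk 3: at line 7 remove [otswf] add [hhntz] -> 15 lines: kcl qvew lzul bclsr kdfbe lbpez vmfz fvk hhntz xmjj vnnx cid flkt lqacy skiy
Hunk 4: at line 8 remove [hhntz] add [avwe] -> 15 lines: kcl qvew lzul bclsr kdfbe lbpez vmfz fvk avwe xmjj vnnx cid flkt lqacy skiy
Final line count: 15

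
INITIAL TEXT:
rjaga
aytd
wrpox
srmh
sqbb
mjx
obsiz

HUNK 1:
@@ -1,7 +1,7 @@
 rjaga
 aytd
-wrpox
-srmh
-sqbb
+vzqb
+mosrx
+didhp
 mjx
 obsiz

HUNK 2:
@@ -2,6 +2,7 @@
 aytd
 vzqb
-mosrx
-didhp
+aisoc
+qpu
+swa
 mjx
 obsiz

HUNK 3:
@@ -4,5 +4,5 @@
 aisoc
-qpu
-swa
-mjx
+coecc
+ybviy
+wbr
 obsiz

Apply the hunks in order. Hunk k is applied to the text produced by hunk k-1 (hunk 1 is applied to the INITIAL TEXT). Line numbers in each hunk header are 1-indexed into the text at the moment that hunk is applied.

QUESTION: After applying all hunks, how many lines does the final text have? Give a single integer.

Hunk 1: at line 1 remove [wrpox,srmh,sqbb] add [vzqb,mosrx,didhp] -> 7 lines: rjaga aytd vzqb mosrx didhp mjx obsiz
Hunk 2: at line 2 remove [mosrx,didhp] add [aisoc,qpu,swa] -> 8 lines: rjaga aytd vzqb aisoc qpu swa mjx obsiz
Hunk 3: at line 4 remove [qpu,swa,mjx] add [coecc,ybviy,wbr] -> 8 lines: rjaga aytd vzqb aisoc coecc ybviy wbr obsiz
Final line count: 8

Answer: 8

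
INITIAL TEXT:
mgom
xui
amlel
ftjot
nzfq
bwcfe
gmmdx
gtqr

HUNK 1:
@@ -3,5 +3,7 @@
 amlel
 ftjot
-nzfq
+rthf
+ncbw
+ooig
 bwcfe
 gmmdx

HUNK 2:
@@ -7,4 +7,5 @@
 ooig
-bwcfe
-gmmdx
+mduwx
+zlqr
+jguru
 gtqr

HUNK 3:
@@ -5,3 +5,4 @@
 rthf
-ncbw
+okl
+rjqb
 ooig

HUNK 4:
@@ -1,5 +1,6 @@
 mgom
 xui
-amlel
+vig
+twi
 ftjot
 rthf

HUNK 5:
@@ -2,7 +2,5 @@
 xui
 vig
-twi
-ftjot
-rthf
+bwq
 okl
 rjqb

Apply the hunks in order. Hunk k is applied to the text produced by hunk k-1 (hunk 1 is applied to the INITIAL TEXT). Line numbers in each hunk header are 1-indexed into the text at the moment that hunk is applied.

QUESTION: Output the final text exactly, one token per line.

Hunk 1: at line 3 remove [nzfq] add [rthf,ncbw,ooig] -> 10 lines: mgom xui amlel ftjot rthf ncbw ooig bwcfe gmmdx gtqr
Hunk 2: at line 7 remove [bwcfe,gmmdx] add [mduwx,zlqr,jguru] -> 11 lines: mgom xui amlel ftjot rthf ncbw ooig mduwx zlqr jguru gtqr
Hunk 3: at line 5 remove [ncbw] add [okl,rjqb] -> 12 lines: mgom xui amlel ftjot rthf okl rjqb ooig mduwx zlqr jguru gtqr
Hunk 4: at line 1 remove [amlel] add [vig,twi] -> 13 lines: mgom xui vig twi ftjot rthf okl rjqb ooig mduwx zlqr jguru gtqr
Hunk 5: at line 2 remove [twi,ftjot,rthf] add [bwq] -> 11 lines: mgom xui vig bwq okl rjqb ooig mduwx zlqr jguru gtqr

Answer: mgom
xui
vig
bwq
okl
rjqb
ooig
mduwx
zlqr
jguru
gtqr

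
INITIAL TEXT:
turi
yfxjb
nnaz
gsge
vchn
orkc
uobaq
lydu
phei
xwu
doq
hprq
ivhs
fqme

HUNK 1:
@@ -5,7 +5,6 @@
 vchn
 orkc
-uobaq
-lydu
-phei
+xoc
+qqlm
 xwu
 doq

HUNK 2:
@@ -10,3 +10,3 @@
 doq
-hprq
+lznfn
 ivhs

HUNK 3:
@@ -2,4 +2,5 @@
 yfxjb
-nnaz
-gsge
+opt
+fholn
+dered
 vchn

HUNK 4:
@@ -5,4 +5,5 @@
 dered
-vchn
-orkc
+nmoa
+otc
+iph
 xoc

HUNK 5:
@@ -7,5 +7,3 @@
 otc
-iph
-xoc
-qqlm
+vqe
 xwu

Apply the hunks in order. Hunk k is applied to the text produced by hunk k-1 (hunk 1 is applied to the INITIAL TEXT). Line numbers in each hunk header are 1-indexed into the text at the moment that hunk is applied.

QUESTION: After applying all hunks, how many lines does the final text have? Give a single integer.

Answer: 13

Derivation:
Hunk 1: at line 5 remove [uobaq,lydu,phei] add [xoc,qqlm] -> 13 lines: turi yfxjb nnaz gsge vchn orkc xoc qqlm xwu doq hprq ivhs fqme
Hunk 2: at line 10 remove [hprq] add [lznfn] -> 13 lines: turi yfxjb nnaz gsge vchn orkc xoc qqlm xwu doq lznfn ivhs fqme
Hunk 3: at line 2 remove [nnaz,gsge] add [opt,fholn,dered] -> 14 lines: turi yfxjb opt fholn dered vchn orkc xoc qqlm xwu doq lznfn ivhs fqme
Hunk 4: at line 5 remove [vchn,orkc] add [nmoa,otc,iph] -> 15 lines: turi yfxjb opt fholn dered nmoa otc iph xoc qqlm xwu doq lznfn ivhs fqme
Hunk 5: at line 7 remove [iph,xoc,qqlm] add [vqe] -> 13 lines: turi yfxjb opt fholn dered nmoa otc vqe xwu doq lznfn ivhs fqme
Final line count: 13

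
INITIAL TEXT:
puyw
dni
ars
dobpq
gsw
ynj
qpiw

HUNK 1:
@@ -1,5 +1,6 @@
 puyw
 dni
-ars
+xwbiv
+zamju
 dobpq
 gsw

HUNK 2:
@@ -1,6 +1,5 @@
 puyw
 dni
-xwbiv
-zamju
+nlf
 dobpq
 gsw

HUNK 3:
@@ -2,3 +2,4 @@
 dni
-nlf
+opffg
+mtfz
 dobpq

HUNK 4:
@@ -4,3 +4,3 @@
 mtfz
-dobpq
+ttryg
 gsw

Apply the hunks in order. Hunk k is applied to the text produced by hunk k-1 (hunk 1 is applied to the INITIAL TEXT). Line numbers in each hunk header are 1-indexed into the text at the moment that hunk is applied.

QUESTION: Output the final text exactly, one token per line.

Answer: puyw
dni
opffg
mtfz
ttryg
gsw
ynj
qpiw

Derivation:
Hunk 1: at line 1 remove [ars] add [xwbiv,zamju] -> 8 lines: puyw dni xwbiv zamju dobpq gsw ynj qpiw
Hunk 2: at line 1 remove [xwbiv,zamju] add [nlf] -> 7 lines: puyw dni nlf dobpq gsw ynj qpiw
Hunk 3: at line 2 remove [nlf] add [opffg,mtfz] -> 8 lines: puyw dni opffg mtfz dobpq gsw ynj qpiw
Hunk 4: at line 4 remove [dobpq] add [ttryg] -> 8 lines: puyw dni opffg mtfz ttryg gsw ynj qpiw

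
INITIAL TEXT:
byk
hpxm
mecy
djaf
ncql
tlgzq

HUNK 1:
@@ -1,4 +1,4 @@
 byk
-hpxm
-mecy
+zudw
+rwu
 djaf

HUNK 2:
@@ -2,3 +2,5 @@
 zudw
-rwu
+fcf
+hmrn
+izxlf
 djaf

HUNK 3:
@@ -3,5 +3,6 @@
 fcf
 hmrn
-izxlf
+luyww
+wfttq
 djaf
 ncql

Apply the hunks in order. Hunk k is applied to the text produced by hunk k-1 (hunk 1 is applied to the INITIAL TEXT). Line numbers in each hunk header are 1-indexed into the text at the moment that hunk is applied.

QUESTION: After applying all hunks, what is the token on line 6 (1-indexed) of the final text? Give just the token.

Answer: wfttq

Derivation:
Hunk 1: at line 1 remove [hpxm,mecy] add [zudw,rwu] -> 6 lines: byk zudw rwu djaf ncql tlgzq
Hunk 2: at line 2 remove [rwu] add [fcf,hmrn,izxlf] -> 8 lines: byk zudw fcf hmrn izxlf djaf ncql tlgzq
Hunk 3: at line 3 remove [izxlf] add [luyww,wfttq] -> 9 lines: byk zudw fcf hmrn luyww wfttq djaf ncql tlgzq
Final line 6: wfttq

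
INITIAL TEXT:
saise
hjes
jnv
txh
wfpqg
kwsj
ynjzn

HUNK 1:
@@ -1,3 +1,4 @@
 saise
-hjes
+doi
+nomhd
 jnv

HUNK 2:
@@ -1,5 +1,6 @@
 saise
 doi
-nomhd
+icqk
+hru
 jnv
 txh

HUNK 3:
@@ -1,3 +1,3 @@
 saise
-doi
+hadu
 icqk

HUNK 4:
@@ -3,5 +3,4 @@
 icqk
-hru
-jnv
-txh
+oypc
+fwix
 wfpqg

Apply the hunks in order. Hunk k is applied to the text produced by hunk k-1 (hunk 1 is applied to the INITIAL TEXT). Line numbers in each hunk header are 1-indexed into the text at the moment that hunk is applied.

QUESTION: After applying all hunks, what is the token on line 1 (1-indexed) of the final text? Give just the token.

Answer: saise

Derivation:
Hunk 1: at line 1 remove [hjes] add [doi,nomhd] -> 8 lines: saise doi nomhd jnv txh wfpqg kwsj ynjzn
Hunk 2: at line 1 remove [nomhd] add [icqk,hru] -> 9 lines: saise doi icqk hru jnv txh wfpqg kwsj ynjzn
Hunk 3: at line 1 remove [doi] add [hadu] -> 9 lines: saise hadu icqk hru jnv txh wfpqg kwsj ynjzn
Hunk 4: at line 3 remove [hru,jnv,txh] add [oypc,fwix] -> 8 lines: saise hadu icqk oypc fwix wfpqg kwsj ynjzn
Final line 1: saise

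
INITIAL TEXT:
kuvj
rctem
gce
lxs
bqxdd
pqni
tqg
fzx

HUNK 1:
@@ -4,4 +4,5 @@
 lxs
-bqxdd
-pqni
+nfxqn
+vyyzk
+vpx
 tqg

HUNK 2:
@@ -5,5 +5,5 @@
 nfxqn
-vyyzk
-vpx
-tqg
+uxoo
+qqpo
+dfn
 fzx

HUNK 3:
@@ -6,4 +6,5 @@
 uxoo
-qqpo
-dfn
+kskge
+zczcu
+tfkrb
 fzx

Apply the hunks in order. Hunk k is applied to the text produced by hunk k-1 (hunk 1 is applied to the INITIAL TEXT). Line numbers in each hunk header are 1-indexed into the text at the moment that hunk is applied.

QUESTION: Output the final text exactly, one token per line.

Hunk 1: at line 4 remove [bqxdd,pqni] add [nfxqn,vyyzk,vpx] -> 9 lines: kuvj rctem gce lxs nfxqn vyyzk vpx tqg fzx
Hunk 2: at line 5 remove [vyyzk,vpx,tqg] add [uxoo,qqpo,dfn] -> 9 lines: kuvj rctem gce lxs nfxqn uxoo qqpo dfn fzx
Hunk 3: at line 6 remove [qqpo,dfn] add [kskge,zczcu,tfkrb] -> 10 lines: kuvj rctem gce lxs nfxqn uxoo kskge zczcu tfkrb fzx

Answer: kuvj
rctem
gce
lxs
nfxqn
uxoo
kskge
zczcu
tfkrb
fzx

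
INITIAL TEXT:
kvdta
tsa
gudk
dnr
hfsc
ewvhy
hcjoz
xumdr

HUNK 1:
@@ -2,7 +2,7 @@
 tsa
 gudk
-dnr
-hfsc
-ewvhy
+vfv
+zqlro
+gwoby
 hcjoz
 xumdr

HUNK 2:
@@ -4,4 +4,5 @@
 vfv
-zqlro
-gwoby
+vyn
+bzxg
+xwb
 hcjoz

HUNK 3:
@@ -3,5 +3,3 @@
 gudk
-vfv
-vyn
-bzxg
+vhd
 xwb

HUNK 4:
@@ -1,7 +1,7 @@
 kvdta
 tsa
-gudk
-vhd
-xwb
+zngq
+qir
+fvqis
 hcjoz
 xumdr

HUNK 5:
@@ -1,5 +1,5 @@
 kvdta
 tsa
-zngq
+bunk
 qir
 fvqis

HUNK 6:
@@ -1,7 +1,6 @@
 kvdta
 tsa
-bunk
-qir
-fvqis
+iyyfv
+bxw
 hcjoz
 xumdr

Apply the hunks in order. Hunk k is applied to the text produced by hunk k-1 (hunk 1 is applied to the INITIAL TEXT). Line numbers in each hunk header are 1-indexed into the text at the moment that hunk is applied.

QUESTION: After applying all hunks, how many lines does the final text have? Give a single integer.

Answer: 6

Derivation:
Hunk 1: at line 2 remove [dnr,hfsc,ewvhy] add [vfv,zqlro,gwoby] -> 8 lines: kvdta tsa gudk vfv zqlro gwoby hcjoz xumdr
Hunk 2: at line 4 remove [zqlro,gwoby] add [vyn,bzxg,xwb] -> 9 lines: kvdta tsa gudk vfv vyn bzxg xwb hcjoz xumdr
Hunk 3: at line 3 remove [vfv,vyn,bzxg] add [vhd] -> 7 lines: kvdta tsa gudk vhd xwb hcjoz xumdr
Hunk 4: at line 1 remove [gudk,vhd,xwb] add [zngq,qir,fvqis] -> 7 lines: kvdta tsa zngq qir fvqis hcjoz xumdr
Hunk 5: at line 1 remove [zngq] add [bunk] -> 7 lines: kvdta tsa bunk qir fvqis hcjoz xumdr
Hunk 6: at line 1 remove [bunk,qir,fvqis] add [iyyfv,bxw] -> 6 lines: kvdta tsa iyyfv bxw hcjoz xumdr
Final line count: 6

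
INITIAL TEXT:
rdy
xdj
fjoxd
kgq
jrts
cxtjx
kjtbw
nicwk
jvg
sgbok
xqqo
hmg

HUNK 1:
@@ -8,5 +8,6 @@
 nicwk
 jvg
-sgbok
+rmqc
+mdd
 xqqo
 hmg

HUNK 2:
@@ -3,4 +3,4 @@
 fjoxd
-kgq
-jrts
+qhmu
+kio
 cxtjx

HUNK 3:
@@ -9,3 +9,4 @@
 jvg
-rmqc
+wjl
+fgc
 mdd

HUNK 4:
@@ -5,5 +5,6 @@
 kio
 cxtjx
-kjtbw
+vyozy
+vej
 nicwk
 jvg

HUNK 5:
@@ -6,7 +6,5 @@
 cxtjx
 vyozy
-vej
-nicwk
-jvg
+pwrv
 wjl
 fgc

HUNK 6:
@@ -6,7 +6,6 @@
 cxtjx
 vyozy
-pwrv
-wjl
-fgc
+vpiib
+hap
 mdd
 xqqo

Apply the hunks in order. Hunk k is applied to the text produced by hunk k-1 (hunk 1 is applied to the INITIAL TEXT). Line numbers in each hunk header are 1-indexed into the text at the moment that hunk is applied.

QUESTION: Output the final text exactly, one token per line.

Answer: rdy
xdj
fjoxd
qhmu
kio
cxtjx
vyozy
vpiib
hap
mdd
xqqo
hmg

Derivation:
Hunk 1: at line 8 remove [sgbok] add [rmqc,mdd] -> 13 lines: rdy xdj fjoxd kgq jrts cxtjx kjtbw nicwk jvg rmqc mdd xqqo hmg
Hunk 2: at line 3 remove [kgq,jrts] add [qhmu,kio] -> 13 lines: rdy xdj fjoxd qhmu kio cxtjx kjtbw nicwk jvg rmqc mdd xqqo hmg
Hunk 3: at line 9 remove [rmqc] add [wjl,fgc] -> 14 lines: rdy xdj fjoxd qhmu kio cxtjx kjtbw nicwk jvg wjl fgc mdd xqqo hmg
Hunk 4: at line 5 remove [kjtbw] add [vyozy,vej] -> 15 lines: rdy xdj fjoxd qhmu kio cxtjx vyozy vej nicwk jvg wjl fgc mdd xqqo hmg
Hunk 5: at line 6 remove [vej,nicwk,jvg] add [pwrv] -> 13 lines: rdy xdj fjoxd qhmu kio cxtjx vyozy pwrv wjl fgc mdd xqqo hmg
Hunk 6: at line 6 remove [pwrv,wjl,fgc] add [vpiib,hap] -> 12 lines: rdy xdj fjoxd qhmu kio cxtjx vyozy vpiib hap mdd xqqo hmg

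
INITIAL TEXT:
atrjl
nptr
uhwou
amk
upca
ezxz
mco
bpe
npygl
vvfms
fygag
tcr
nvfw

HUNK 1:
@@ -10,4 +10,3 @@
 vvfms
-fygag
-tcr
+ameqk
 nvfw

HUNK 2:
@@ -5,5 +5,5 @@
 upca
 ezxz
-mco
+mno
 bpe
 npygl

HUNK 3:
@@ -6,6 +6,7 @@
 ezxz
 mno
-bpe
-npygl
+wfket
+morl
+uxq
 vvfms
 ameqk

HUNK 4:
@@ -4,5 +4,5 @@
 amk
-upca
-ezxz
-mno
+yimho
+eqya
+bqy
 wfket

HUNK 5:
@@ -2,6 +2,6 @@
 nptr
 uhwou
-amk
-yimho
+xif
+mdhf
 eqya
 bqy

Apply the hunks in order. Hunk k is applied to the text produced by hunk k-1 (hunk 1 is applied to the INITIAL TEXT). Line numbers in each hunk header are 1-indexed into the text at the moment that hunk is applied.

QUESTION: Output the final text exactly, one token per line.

Hunk 1: at line 10 remove [fygag,tcr] add [ameqk] -> 12 lines: atrjl nptr uhwou amk upca ezxz mco bpe npygl vvfms ameqk nvfw
Hunk 2: at line 5 remove [mco] add [mno] -> 12 lines: atrjl nptr uhwou amk upca ezxz mno bpe npygl vvfms ameqk nvfw
Hunk 3: at line 6 remove [bpe,npygl] add [wfket,morl,uxq] -> 13 lines: atrjl nptr uhwou amk upca ezxz mno wfket morl uxq vvfms ameqk nvfw
Hunk 4: at line 4 remove [upca,ezxz,mno] add [yimho,eqya,bqy] -> 13 lines: atrjl nptr uhwou amk yimho eqya bqy wfket morl uxq vvfms ameqk nvfw
Hunk 5: at line 2 remove [amk,yimho] add [xif,mdhf] -> 13 lines: atrjl nptr uhwou xif mdhf eqya bqy wfket morl uxq vvfms ameqk nvfw

Answer: atrjl
nptr
uhwou
xif
mdhf
eqya
bqy
wfket
morl
uxq
vvfms
ameqk
nvfw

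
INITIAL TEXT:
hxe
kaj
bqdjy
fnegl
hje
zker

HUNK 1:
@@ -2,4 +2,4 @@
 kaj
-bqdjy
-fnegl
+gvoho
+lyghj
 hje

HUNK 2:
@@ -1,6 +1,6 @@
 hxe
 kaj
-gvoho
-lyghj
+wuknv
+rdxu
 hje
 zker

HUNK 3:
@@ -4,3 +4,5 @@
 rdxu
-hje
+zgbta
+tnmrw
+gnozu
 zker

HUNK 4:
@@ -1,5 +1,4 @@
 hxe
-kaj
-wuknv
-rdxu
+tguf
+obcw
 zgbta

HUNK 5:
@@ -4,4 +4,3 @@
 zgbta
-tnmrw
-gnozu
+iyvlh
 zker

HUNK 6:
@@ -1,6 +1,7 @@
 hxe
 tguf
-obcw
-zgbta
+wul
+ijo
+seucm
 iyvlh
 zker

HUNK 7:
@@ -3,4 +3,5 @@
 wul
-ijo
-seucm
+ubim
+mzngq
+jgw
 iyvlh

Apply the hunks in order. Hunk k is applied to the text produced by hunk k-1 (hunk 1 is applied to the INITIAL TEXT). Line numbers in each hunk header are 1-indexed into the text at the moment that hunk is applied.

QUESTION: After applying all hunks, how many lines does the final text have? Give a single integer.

Answer: 8

Derivation:
Hunk 1: at line 2 remove [bqdjy,fnegl] add [gvoho,lyghj] -> 6 lines: hxe kaj gvoho lyghj hje zker
Hunk 2: at line 1 remove [gvoho,lyghj] add [wuknv,rdxu] -> 6 lines: hxe kaj wuknv rdxu hje zker
Hunk 3: at line 4 remove [hje] add [zgbta,tnmrw,gnozu] -> 8 lines: hxe kaj wuknv rdxu zgbta tnmrw gnozu zker
Hunk 4: at line 1 remove [kaj,wuknv,rdxu] add [tguf,obcw] -> 7 lines: hxe tguf obcw zgbta tnmrw gnozu zker
Hunk 5: at line 4 remove [tnmrw,gnozu] add [iyvlh] -> 6 lines: hxe tguf obcw zgbta iyvlh zker
Hunk 6: at line 1 remove [obcw,zgbta] add [wul,ijo,seucm] -> 7 lines: hxe tguf wul ijo seucm iyvlh zker
Hunk 7: at line 3 remove [ijo,seucm] add [ubim,mzngq,jgw] -> 8 lines: hxe tguf wul ubim mzngq jgw iyvlh zker
Final line count: 8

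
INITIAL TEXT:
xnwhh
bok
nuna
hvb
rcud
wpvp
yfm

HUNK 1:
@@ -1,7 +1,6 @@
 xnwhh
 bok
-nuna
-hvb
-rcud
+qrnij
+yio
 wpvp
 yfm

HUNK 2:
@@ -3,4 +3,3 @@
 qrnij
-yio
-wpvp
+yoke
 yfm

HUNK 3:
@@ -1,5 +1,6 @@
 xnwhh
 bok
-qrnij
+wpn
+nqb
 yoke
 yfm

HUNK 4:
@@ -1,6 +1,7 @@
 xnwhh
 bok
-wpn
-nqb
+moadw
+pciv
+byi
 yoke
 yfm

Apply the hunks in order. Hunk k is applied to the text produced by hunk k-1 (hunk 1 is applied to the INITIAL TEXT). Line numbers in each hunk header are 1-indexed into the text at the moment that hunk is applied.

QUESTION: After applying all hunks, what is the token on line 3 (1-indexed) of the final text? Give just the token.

Answer: moadw

Derivation:
Hunk 1: at line 1 remove [nuna,hvb,rcud] add [qrnij,yio] -> 6 lines: xnwhh bok qrnij yio wpvp yfm
Hunk 2: at line 3 remove [yio,wpvp] add [yoke] -> 5 lines: xnwhh bok qrnij yoke yfm
Hunk 3: at line 1 remove [qrnij] add [wpn,nqb] -> 6 lines: xnwhh bok wpn nqb yoke yfm
Hunk 4: at line 1 remove [wpn,nqb] add [moadw,pciv,byi] -> 7 lines: xnwhh bok moadw pciv byi yoke yfm
Final line 3: moadw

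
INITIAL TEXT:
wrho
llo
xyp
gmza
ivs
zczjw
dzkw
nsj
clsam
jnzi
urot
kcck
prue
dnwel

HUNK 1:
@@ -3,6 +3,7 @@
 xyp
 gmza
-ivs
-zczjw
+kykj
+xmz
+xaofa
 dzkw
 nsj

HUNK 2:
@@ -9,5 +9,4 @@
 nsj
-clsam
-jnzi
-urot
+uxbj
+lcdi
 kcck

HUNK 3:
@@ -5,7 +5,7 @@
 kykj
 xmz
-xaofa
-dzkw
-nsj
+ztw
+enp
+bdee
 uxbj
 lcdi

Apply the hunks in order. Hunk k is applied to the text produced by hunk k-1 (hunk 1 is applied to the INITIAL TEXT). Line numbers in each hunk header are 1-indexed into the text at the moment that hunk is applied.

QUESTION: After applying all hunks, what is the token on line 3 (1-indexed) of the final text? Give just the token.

Answer: xyp

Derivation:
Hunk 1: at line 3 remove [ivs,zczjw] add [kykj,xmz,xaofa] -> 15 lines: wrho llo xyp gmza kykj xmz xaofa dzkw nsj clsam jnzi urot kcck prue dnwel
Hunk 2: at line 9 remove [clsam,jnzi,urot] add [uxbj,lcdi] -> 14 lines: wrho llo xyp gmza kykj xmz xaofa dzkw nsj uxbj lcdi kcck prue dnwel
Hunk 3: at line 5 remove [xaofa,dzkw,nsj] add [ztw,enp,bdee] -> 14 lines: wrho llo xyp gmza kykj xmz ztw enp bdee uxbj lcdi kcck prue dnwel
Final line 3: xyp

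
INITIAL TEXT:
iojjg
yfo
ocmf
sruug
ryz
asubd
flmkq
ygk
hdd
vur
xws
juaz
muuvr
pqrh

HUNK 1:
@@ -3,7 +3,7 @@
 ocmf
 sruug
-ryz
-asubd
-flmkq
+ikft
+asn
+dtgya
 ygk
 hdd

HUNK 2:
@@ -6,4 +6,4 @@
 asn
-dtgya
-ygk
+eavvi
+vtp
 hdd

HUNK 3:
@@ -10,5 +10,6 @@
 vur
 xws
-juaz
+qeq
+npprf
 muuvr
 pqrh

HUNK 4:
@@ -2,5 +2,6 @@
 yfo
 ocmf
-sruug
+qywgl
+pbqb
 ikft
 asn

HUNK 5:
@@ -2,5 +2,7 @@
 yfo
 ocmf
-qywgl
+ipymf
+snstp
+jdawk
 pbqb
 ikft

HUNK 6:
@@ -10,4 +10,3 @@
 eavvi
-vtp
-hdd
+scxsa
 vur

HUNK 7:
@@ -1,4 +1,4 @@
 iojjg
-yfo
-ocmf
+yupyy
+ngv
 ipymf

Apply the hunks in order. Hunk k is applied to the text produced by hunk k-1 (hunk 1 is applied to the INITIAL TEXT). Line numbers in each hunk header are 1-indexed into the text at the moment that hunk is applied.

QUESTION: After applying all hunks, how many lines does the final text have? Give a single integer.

Answer: 17

Derivation:
Hunk 1: at line 3 remove [ryz,asubd,flmkq] add [ikft,asn,dtgya] -> 14 lines: iojjg yfo ocmf sruug ikft asn dtgya ygk hdd vur xws juaz muuvr pqrh
Hunk 2: at line 6 remove [dtgya,ygk] add [eavvi,vtp] -> 14 lines: iojjg yfo ocmf sruug ikft asn eavvi vtp hdd vur xws juaz muuvr pqrh
Hunk 3: at line 10 remove [juaz] add [qeq,npprf] -> 15 lines: iojjg yfo ocmf sruug ikft asn eavvi vtp hdd vur xws qeq npprf muuvr pqrh
Hunk 4: at line 2 remove [sruug] add [qywgl,pbqb] -> 16 lines: iojjg yfo ocmf qywgl pbqb ikft asn eavvi vtp hdd vur xws qeq npprf muuvr pqrh
Hunk 5: at line 2 remove [qywgl] add [ipymf,snstp,jdawk] -> 18 lines: iojjg yfo ocmf ipymf snstp jdawk pbqb ikft asn eavvi vtp hdd vur xws qeq npprf muuvr pqrh
Hunk 6: at line 10 remove [vtp,hdd] add [scxsa] -> 17 lines: iojjg yfo ocmf ipymf snstp jdawk pbqb ikft asn eavvi scxsa vur xws qeq npprf muuvr pqrh
Hunk 7: at line 1 remove [yfo,ocmf] add [yupyy,ngv] -> 17 lines: iojjg yupyy ngv ipymf snstp jdawk pbqb ikft asn eavvi scxsa vur xws qeq npprf muuvr pqrh
Final line count: 17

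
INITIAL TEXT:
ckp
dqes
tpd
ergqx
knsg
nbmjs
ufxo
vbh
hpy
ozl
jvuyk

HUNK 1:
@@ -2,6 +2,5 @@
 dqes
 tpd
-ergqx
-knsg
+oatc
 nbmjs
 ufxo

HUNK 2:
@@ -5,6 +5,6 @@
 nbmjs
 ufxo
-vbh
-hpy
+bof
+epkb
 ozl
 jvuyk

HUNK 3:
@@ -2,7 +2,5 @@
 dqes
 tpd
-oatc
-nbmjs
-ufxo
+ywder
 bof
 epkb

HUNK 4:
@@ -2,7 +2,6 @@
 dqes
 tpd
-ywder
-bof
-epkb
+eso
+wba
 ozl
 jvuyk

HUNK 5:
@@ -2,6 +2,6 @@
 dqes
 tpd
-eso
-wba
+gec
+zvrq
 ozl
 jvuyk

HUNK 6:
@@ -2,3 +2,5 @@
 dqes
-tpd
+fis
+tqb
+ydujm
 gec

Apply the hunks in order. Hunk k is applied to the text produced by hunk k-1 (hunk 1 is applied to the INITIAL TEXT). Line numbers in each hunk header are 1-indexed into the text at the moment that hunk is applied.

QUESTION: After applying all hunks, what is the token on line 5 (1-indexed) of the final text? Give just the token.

Hunk 1: at line 2 remove [ergqx,knsg] add [oatc] -> 10 lines: ckp dqes tpd oatc nbmjs ufxo vbh hpy ozl jvuyk
Hunk 2: at line 5 remove [vbh,hpy] add [bof,epkb] -> 10 lines: ckp dqes tpd oatc nbmjs ufxo bof epkb ozl jvuyk
Hunk 3: at line 2 remove [oatc,nbmjs,ufxo] add [ywder] -> 8 lines: ckp dqes tpd ywder bof epkb ozl jvuyk
Hunk 4: at line 2 remove [ywder,bof,epkb] add [eso,wba] -> 7 lines: ckp dqes tpd eso wba ozl jvuyk
Hunk 5: at line 2 remove [eso,wba] add [gec,zvrq] -> 7 lines: ckp dqes tpd gec zvrq ozl jvuyk
Hunk 6: at line 2 remove [tpd] add [fis,tqb,ydujm] -> 9 lines: ckp dqes fis tqb ydujm gec zvrq ozl jvuyk
Final line 5: ydujm

Answer: ydujm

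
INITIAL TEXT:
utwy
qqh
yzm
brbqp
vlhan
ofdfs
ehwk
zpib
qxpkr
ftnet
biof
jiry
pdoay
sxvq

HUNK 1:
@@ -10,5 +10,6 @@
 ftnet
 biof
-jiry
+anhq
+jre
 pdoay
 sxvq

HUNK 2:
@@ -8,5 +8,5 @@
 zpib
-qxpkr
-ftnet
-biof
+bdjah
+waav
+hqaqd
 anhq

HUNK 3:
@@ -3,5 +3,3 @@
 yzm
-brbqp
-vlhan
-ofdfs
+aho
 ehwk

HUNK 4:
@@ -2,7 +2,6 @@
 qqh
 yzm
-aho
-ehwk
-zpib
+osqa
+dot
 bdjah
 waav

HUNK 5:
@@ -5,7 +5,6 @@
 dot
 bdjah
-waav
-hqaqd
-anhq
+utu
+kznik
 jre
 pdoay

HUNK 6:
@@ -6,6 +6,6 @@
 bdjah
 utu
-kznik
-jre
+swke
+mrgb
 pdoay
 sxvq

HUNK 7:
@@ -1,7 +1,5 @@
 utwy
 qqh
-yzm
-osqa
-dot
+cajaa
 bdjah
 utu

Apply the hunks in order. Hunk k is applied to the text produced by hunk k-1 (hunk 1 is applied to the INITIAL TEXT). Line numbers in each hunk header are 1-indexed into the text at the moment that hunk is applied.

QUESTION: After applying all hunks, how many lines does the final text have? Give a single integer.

Hunk 1: at line 10 remove [jiry] add [anhq,jre] -> 15 lines: utwy qqh yzm brbqp vlhan ofdfs ehwk zpib qxpkr ftnet biof anhq jre pdoay sxvq
Hunk 2: at line 8 remove [qxpkr,ftnet,biof] add [bdjah,waav,hqaqd] -> 15 lines: utwy qqh yzm brbqp vlhan ofdfs ehwk zpib bdjah waav hqaqd anhq jre pdoay sxvq
Hunk 3: at line 3 remove [brbqp,vlhan,ofdfs] add [aho] -> 13 lines: utwy qqh yzm aho ehwk zpib bdjah waav hqaqd anhq jre pdoay sxvq
Hunk 4: at line 2 remove [aho,ehwk,zpib] add [osqa,dot] -> 12 lines: utwy qqh yzm osqa dot bdjah waav hqaqd anhq jre pdoay sxvq
Hunk 5: at line 5 remove [waav,hqaqd,anhq] add [utu,kznik] -> 11 lines: utwy qqh yzm osqa dot bdjah utu kznik jre pdoay sxvq
Hunk 6: at line 6 remove [kznik,jre] add [swke,mrgb] -> 11 lines: utwy qqh yzm osqa dot bdjah utu swke mrgb pdoay sxvq
Hunk 7: at line 1 remove [yzm,osqa,dot] add [cajaa] -> 9 lines: utwy qqh cajaa bdjah utu swke mrgb pdoay sxvq
Final line count: 9

Answer: 9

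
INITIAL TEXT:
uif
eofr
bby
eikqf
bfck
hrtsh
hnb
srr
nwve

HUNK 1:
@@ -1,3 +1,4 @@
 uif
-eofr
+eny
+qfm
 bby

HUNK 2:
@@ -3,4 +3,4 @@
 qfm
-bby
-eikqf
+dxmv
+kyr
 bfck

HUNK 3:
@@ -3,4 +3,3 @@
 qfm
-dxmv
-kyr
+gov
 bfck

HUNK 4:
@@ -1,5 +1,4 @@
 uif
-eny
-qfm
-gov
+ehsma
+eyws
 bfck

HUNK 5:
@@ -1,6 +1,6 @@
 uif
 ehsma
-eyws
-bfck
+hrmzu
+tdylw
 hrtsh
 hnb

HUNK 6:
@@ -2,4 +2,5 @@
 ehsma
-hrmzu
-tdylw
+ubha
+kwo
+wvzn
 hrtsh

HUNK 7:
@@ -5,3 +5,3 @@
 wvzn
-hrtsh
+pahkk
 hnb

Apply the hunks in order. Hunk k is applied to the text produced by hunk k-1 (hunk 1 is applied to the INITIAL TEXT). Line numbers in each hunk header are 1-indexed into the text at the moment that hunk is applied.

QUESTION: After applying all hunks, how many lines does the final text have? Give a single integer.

Hunk 1: at line 1 remove [eofr] add [eny,qfm] -> 10 lines: uif eny qfm bby eikqf bfck hrtsh hnb srr nwve
Hunk 2: at line 3 remove [bby,eikqf] add [dxmv,kyr] -> 10 lines: uif eny qfm dxmv kyr bfck hrtsh hnb srr nwve
Hunk 3: at line 3 remove [dxmv,kyr] add [gov] -> 9 lines: uif eny qfm gov bfck hrtsh hnb srr nwve
Hunk 4: at line 1 remove [eny,qfm,gov] add [ehsma,eyws] -> 8 lines: uif ehsma eyws bfck hrtsh hnb srr nwve
Hunk 5: at line 1 remove [eyws,bfck] add [hrmzu,tdylw] -> 8 lines: uif ehsma hrmzu tdylw hrtsh hnb srr nwve
Hunk 6: at line 2 remove [hrmzu,tdylw] add [ubha,kwo,wvzn] -> 9 lines: uif ehsma ubha kwo wvzn hrtsh hnb srr nwve
Hunk 7: at line 5 remove [hrtsh] add [pahkk] -> 9 lines: uif ehsma ubha kwo wvzn pahkk hnb srr nwve
Final line count: 9

Answer: 9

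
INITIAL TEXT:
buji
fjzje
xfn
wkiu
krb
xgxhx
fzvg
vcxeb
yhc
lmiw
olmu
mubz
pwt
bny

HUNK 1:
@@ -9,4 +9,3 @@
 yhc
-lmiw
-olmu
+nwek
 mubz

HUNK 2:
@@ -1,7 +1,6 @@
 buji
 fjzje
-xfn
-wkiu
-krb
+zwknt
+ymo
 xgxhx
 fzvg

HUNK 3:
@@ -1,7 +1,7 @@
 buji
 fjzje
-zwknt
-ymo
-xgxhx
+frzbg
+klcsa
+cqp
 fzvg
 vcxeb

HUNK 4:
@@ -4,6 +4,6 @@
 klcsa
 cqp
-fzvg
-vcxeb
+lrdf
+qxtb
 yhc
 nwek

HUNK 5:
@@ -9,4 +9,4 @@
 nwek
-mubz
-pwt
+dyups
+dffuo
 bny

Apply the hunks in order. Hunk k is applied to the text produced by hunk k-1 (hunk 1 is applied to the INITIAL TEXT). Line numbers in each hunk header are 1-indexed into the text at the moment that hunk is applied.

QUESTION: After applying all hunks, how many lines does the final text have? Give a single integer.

Answer: 12

Derivation:
Hunk 1: at line 9 remove [lmiw,olmu] add [nwek] -> 13 lines: buji fjzje xfn wkiu krb xgxhx fzvg vcxeb yhc nwek mubz pwt bny
Hunk 2: at line 1 remove [xfn,wkiu,krb] add [zwknt,ymo] -> 12 lines: buji fjzje zwknt ymo xgxhx fzvg vcxeb yhc nwek mubz pwt bny
Hunk 3: at line 1 remove [zwknt,ymo,xgxhx] add [frzbg,klcsa,cqp] -> 12 lines: buji fjzje frzbg klcsa cqp fzvg vcxeb yhc nwek mubz pwt bny
Hunk 4: at line 4 remove [fzvg,vcxeb] add [lrdf,qxtb] -> 12 lines: buji fjzje frzbg klcsa cqp lrdf qxtb yhc nwek mubz pwt bny
Hunk 5: at line 9 remove [mubz,pwt] add [dyups,dffuo] -> 12 lines: buji fjzje frzbg klcsa cqp lrdf qxtb yhc nwek dyups dffuo bny
Final line count: 12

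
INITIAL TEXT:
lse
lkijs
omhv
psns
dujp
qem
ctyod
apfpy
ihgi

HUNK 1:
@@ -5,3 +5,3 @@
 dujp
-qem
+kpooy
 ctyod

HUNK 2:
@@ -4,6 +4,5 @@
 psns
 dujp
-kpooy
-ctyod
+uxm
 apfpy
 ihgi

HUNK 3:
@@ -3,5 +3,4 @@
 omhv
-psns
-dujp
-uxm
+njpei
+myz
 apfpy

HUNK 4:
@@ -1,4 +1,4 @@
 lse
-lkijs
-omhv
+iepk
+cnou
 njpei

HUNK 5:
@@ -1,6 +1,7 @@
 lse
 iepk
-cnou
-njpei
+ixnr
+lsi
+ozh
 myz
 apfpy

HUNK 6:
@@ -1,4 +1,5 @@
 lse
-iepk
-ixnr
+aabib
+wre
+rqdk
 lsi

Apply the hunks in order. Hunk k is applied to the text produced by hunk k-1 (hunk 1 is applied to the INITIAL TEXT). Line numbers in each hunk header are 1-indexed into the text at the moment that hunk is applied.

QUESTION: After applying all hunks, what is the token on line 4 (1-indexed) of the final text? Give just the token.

Answer: rqdk

Derivation:
Hunk 1: at line 5 remove [qem] add [kpooy] -> 9 lines: lse lkijs omhv psns dujp kpooy ctyod apfpy ihgi
Hunk 2: at line 4 remove [kpooy,ctyod] add [uxm] -> 8 lines: lse lkijs omhv psns dujp uxm apfpy ihgi
Hunk 3: at line 3 remove [psns,dujp,uxm] add [njpei,myz] -> 7 lines: lse lkijs omhv njpei myz apfpy ihgi
Hunk 4: at line 1 remove [lkijs,omhv] add [iepk,cnou] -> 7 lines: lse iepk cnou njpei myz apfpy ihgi
Hunk 5: at line 1 remove [cnou,njpei] add [ixnr,lsi,ozh] -> 8 lines: lse iepk ixnr lsi ozh myz apfpy ihgi
Hunk 6: at line 1 remove [iepk,ixnr] add [aabib,wre,rqdk] -> 9 lines: lse aabib wre rqdk lsi ozh myz apfpy ihgi
Final line 4: rqdk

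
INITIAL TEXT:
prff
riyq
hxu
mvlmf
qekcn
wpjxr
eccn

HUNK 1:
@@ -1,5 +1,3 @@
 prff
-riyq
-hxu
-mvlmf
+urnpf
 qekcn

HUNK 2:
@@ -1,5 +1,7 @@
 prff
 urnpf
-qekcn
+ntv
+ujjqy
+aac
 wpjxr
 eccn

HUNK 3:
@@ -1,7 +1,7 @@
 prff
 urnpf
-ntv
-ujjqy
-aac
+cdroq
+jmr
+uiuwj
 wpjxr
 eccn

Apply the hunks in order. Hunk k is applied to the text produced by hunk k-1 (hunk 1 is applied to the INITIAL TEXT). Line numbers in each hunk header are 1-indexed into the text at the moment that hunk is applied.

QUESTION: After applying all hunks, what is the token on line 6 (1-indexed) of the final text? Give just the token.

Answer: wpjxr

Derivation:
Hunk 1: at line 1 remove [riyq,hxu,mvlmf] add [urnpf] -> 5 lines: prff urnpf qekcn wpjxr eccn
Hunk 2: at line 1 remove [qekcn] add [ntv,ujjqy,aac] -> 7 lines: prff urnpf ntv ujjqy aac wpjxr eccn
Hunk 3: at line 1 remove [ntv,ujjqy,aac] add [cdroq,jmr,uiuwj] -> 7 lines: prff urnpf cdroq jmr uiuwj wpjxr eccn
Final line 6: wpjxr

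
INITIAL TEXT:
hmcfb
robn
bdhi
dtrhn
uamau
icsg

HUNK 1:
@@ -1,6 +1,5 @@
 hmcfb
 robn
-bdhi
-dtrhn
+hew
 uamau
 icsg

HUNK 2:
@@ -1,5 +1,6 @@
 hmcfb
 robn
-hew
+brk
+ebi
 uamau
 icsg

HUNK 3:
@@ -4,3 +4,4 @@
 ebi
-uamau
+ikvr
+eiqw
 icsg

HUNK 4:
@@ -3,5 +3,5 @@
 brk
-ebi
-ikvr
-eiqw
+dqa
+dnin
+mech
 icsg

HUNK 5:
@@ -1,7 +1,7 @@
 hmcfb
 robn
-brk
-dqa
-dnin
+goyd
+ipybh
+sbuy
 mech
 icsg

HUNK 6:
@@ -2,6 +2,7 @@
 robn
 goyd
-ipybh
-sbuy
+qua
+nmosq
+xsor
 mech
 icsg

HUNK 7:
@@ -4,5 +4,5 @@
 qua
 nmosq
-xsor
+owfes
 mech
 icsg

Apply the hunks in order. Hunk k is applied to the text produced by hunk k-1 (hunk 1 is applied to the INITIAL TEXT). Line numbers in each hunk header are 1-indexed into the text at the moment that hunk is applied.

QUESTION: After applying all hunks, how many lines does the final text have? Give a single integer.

Hunk 1: at line 1 remove [bdhi,dtrhn] add [hew] -> 5 lines: hmcfb robn hew uamau icsg
Hunk 2: at line 1 remove [hew] add [brk,ebi] -> 6 lines: hmcfb robn brk ebi uamau icsg
Hunk 3: at line 4 remove [uamau] add [ikvr,eiqw] -> 7 lines: hmcfb robn brk ebi ikvr eiqw icsg
Hunk 4: at line 3 remove [ebi,ikvr,eiqw] add [dqa,dnin,mech] -> 7 lines: hmcfb robn brk dqa dnin mech icsg
Hunk 5: at line 1 remove [brk,dqa,dnin] add [goyd,ipybh,sbuy] -> 7 lines: hmcfb robn goyd ipybh sbuy mech icsg
Hunk 6: at line 2 remove [ipybh,sbuy] add [qua,nmosq,xsor] -> 8 lines: hmcfb robn goyd qua nmosq xsor mech icsg
Hunk 7: at line 4 remove [xsor] add [owfes] -> 8 lines: hmcfb robn goyd qua nmosq owfes mech icsg
Final line count: 8

Answer: 8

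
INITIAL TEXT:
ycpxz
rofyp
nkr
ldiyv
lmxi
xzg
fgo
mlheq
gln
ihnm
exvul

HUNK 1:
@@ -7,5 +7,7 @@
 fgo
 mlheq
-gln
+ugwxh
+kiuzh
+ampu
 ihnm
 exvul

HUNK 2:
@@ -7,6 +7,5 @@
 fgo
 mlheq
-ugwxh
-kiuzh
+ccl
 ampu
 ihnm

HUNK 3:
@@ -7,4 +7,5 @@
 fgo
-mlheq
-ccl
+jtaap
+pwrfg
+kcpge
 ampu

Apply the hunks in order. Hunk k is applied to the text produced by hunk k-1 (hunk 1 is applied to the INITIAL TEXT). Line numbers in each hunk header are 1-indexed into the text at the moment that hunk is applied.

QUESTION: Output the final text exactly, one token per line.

Hunk 1: at line 7 remove [gln] add [ugwxh,kiuzh,ampu] -> 13 lines: ycpxz rofyp nkr ldiyv lmxi xzg fgo mlheq ugwxh kiuzh ampu ihnm exvul
Hunk 2: at line 7 remove [ugwxh,kiuzh] add [ccl] -> 12 lines: ycpxz rofyp nkr ldiyv lmxi xzg fgo mlheq ccl ampu ihnm exvul
Hunk 3: at line 7 remove [mlheq,ccl] add [jtaap,pwrfg,kcpge] -> 13 lines: ycpxz rofyp nkr ldiyv lmxi xzg fgo jtaap pwrfg kcpge ampu ihnm exvul

Answer: ycpxz
rofyp
nkr
ldiyv
lmxi
xzg
fgo
jtaap
pwrfg
kcpge
ampu
ihnm
exvul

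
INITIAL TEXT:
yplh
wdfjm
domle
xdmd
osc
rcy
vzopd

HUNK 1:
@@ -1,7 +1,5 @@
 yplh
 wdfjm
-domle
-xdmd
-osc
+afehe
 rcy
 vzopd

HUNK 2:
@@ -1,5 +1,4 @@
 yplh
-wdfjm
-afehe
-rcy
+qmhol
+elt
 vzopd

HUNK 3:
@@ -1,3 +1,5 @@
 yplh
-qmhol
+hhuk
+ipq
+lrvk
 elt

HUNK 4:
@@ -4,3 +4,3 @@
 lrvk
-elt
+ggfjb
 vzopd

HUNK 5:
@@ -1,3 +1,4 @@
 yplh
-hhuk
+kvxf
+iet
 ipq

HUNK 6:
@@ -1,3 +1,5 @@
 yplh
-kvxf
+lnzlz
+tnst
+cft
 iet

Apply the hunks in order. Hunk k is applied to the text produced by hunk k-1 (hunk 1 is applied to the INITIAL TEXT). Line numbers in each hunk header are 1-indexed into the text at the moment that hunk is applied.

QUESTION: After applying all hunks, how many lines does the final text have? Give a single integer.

Answer: 9

Derivation:
Hunk 1: at line 1 remove [domle,xdmd,osc] add [afehe] -> 5 lines: yplh wdfjm afehe rcy vzopd
Hunk 2: at line 1 remove [wdfjm,afehe,rcy] add [qmhol,elt] -> 4 lines: yplh qmhol elt vzopd
Hunk 3: at line 1 remove [qmhol] add [hhuk,ipq,lrvk] -> 6 lines: yplh hhuk ipq lrvk elt vzopd
Hunk 4: at line 4 remove [elt] add [ggfjb] -> 6 lines: yplh hhuk ipq lrvk ggfjb vzopd
Hunk 5: at line 1 remove [hhuk] add [kvxf,iet] -> 7 lines: yplh kvxf iet ipq lrvk ggfjb vzopd
Hunk 6: at line 1 remove [kvxf] add [lnzlz,tnst,cft] -> 9 lines: yplh lnzlz tnst cft iet ipq lrvk ggfjb vzopd
Final line count: 9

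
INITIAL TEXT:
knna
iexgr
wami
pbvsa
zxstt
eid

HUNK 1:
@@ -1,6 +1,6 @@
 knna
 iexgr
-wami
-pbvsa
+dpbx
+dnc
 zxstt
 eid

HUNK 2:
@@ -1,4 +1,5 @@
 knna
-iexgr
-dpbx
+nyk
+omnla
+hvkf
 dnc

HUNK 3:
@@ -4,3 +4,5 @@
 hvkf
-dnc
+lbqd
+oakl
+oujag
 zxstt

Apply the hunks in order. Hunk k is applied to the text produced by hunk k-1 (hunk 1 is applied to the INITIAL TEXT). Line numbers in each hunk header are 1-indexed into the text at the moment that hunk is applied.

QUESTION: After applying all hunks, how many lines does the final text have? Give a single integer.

Answer: 9

Derivation:
Hunk 1: at line 1 remove [wami,pbvsa] add [dpbx,dnc] -> 6 lines: knna iexgr dpbx dnc zxstt eid
Hunk 2: at line 1 remove [iexgr,dpbx] add [nyk,omnla,hvkf] -> 7 lines: knna nyk omnla hvkf dnc zxstt eid
Hunk 3: at line 4 remove [dnc] add [lbqd,oakl,oujag] -> 9 lines: knna nyk omnla hvkf lbqd oakl oujag zxstt eid
Final line count: 9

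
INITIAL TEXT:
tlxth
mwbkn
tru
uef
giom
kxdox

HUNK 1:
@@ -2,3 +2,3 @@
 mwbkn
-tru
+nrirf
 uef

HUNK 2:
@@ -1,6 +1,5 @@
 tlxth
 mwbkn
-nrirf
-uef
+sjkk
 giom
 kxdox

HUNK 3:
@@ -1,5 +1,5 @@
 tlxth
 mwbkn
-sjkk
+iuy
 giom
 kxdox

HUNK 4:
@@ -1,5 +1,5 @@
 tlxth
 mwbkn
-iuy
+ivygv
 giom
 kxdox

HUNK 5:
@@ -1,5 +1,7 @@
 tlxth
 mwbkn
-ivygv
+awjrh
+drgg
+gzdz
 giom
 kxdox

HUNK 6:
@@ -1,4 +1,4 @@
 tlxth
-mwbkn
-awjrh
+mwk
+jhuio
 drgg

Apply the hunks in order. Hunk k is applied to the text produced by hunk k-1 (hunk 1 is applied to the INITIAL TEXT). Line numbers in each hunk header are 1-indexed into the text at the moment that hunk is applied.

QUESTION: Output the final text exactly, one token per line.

Answer: tlxth
mwk
jhuio
drgg
gzdz
giom
kxdox

Derivation:
Hunk 1: at line 2 remove [tru] add [nrirf] -> 6 lines: tlxth mwbkn nrirf uef giom kxdox
Hunk 2: at line 1 remove [nrirf,uef] add [sjkk] -> 5 lines: tlxth mwbkn sjkk giom kxdox
Hunk 3: at line 1 remove [sjkk] add [iuy] -> 5 lines: tlxth mwbkn iuy giom kxdox
Hunk 4: at line 1 remove [iuy] add [ivygv] -> 5 lines: tlxth mwbkn ivygv giom kxdox
Hunk 5: at line 1 remove [ivygv] add [awjrh,drgg,gzdz] -> 7 lines: tlxth mwbkn awjrh drgg gzdz giom kxdox
Hunk 6: at line 1 remove [mwbkn,awjrh] add [mwk,jhuio] -> 7 lines: tlxth mwk jhuio drgg gzdz giom kxdox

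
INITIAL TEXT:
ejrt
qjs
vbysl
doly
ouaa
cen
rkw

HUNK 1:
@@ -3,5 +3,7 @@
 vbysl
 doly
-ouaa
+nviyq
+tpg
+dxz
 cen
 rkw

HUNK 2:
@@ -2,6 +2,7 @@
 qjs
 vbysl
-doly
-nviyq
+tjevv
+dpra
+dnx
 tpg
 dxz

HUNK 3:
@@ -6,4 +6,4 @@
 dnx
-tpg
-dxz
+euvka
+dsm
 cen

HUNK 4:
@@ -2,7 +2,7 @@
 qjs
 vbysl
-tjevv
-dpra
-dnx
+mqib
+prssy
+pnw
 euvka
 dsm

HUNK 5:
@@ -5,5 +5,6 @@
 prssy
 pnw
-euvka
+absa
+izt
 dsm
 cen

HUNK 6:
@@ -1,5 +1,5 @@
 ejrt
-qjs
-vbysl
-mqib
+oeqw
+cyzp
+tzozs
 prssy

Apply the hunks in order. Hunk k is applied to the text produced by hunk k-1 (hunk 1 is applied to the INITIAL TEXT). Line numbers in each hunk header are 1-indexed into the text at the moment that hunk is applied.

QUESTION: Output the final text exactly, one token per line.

Hunk 1: at line 3 remove [ouaa] add [nviyq,tpg,dxz] -> 9 lines: ejrt qjs vbysl doly nviyq tpg dxz cen rkw
Hunk 2: at line 2 remove [doly,nviyq] add [tjevv,dpra,dnx] -> 10 lines: ejrt qjs vbysl tjevv dpra dnx tpg dxz cen rkw
Hunk 3: at line 6 remove [tpg,dxz] add [euvka,dsm] -> 10 lines: ejrt qjs vbysl tjevv dpra dnx euvka dsm cen rkw
Hunk 4: at line 2 remove [tjevv,dpra,dnx] add [mqib,prssy,pnw] -> 10 lines: ejrt qjs vbysl mqib prssy pnw euvka dsm cen rkw
Hunk 5: at line 5 remove [euvka] add [absa,izt] -> 11 lines: ejrt qjs vbysl mqib prssy pnw absa izt dsm cen rkw
Hunk 6: at line 1 remove [qjs,vbysl,mqib] add [oeqw,cyzp,tzozs] -> 11 lines: ejrt oeqw cyzp tzozs prssy pnw absa izt dsm cen rkw

Answer: ejrt
oeqw
cyzp
tzozs
prssy
pnw
absa
izt
dsm
cen
rkw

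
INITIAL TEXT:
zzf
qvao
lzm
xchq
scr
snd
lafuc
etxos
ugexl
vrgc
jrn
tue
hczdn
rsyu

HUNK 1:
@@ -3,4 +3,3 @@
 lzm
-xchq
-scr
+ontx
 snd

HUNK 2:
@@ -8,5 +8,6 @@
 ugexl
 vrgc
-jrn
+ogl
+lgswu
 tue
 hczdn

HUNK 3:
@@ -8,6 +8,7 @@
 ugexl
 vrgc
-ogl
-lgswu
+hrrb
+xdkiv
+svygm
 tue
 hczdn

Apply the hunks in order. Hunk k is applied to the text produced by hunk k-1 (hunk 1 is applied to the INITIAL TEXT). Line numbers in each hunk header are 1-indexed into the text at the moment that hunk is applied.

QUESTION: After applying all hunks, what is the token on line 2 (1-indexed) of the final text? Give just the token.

Answer: qvao

Derivation:
Hunk 1: at line 3 remove [xchq,scr] add [ontx] -> 13 lines: zzf qvao lzm ontx snd lafuc etxos ugexl vrgc jrn tue hczdn rsyu
Hunk 2: at line 8 remove [jrn] add [ogl,lgswu] -> 14 lines: zzf qvao lzm ontx snd lafuc etxos ugexl vrgc ogl lgswu tue hczdn rsyu
Hunk 3: at line 8 remove [ogl,lgswu] add [hrrb,xdkiv,svygm] -> 15 lines: zzf qvao lzm ontx snd lafuc etxos ugexl vrgc hrrb xdkiv svygm tue hczdn rsyu
Final line 2: qvao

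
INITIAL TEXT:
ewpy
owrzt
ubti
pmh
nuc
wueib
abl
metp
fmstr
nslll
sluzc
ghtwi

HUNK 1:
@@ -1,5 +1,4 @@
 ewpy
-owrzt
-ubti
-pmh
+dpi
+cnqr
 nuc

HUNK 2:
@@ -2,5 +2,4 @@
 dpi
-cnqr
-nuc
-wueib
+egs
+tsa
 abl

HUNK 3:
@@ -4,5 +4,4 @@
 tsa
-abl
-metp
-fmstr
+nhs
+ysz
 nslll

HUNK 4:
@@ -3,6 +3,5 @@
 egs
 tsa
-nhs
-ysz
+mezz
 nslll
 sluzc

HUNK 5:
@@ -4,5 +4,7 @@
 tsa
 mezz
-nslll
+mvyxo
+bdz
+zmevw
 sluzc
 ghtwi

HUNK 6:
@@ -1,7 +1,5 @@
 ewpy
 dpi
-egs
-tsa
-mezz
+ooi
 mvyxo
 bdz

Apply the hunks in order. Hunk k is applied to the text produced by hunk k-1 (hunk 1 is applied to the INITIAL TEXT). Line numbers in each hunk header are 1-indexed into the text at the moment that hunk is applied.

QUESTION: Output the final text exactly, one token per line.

Answer: ewpy
dpi
ooi
mvyxo
bdz
zmevw
sluzc
ghtwi

Derivation:
Hunk 1: at line 1 remove [owrzt,ubti,pmh] add [dpi,cnqr] -> 11 lines: ewpy dpi cnqr nuc wueib abl metp fmstr nslll sluzc ghtwi
Hunk 2: at line 2 remove [cnqr,nuc,wueib] add [egs,tsa] -> 10 lines: ewpy dpi egs tsa abl metp fmstr nslll sluzc ghtwi
Hunk 3: at line 4 remove [abl,metp,fmstr] add [nhs,ysz] -> 9 lines: ewpy dpi egs tsa nhs ysz nslll sluzc ghtwi
Hunk 4: at line 3 remove [nhs,ysz] add [mezz] -> 8 lines: ewpy dpi egs tsa mezz nslll sluzc ghtwi
Hunk 5: at line 4 remove [nslll] add [mvyxo,bdz,zmevw] -> 10 lines: ewpy dpi egs tsa mezz mvyxo bdz zmevw sluzc ghtwi
Hunk 6: at line 1 remove [egs,tsa,mezz] add [ooi] -> 8 lines: ewpy dpi ooi mvyxo bdz zmevw sluzc ghtwi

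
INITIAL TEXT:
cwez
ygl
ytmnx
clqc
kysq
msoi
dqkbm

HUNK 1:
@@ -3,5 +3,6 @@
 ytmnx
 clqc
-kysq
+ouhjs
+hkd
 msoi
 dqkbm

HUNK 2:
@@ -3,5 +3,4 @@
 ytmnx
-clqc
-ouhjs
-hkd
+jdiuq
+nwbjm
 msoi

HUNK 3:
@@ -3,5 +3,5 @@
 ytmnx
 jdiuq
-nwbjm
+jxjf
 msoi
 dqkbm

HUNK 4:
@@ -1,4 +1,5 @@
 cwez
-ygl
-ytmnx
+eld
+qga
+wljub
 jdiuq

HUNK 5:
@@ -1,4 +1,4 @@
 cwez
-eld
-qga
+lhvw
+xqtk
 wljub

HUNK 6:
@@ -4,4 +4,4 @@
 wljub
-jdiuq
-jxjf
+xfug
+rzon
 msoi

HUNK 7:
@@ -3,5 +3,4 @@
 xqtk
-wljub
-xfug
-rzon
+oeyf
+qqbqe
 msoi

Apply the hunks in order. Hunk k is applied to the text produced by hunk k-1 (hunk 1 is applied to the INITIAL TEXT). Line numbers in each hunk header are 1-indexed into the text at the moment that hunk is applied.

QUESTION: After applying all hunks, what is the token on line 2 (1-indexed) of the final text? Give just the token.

Hunk 1: at line 3 remove [kysq] add [ouhjs,hkd] -> 8 lines: cwez ygl ytmnx clqc ouhjs hkd msoi dqkbm
Hunk 2: at line 3 remove [clqc,ouhjs,hkd] add [jdiuq,nwbjm] -> 7 lines: cwez ygl ytmnx jdiuq nwbjm msoi dqkbm
Hunk 3: at line 3 remove [nwbjm] add [jxjf] -> 7 lines: cwez ygl ytmnx jdiuq jxjf msoi dqkbm
Hunk 4: at line 1 remove [ygl,ytmnx] add [eld,qga,wljub] -> 8 lines: cwez eld qga wljub jdiuq jxjf msoi dqkbm
Hunk 5: at line 1 remove [eld,qga] add [lhvw,xqtk] -> 8 lines: cwez lhvw xqtk wljub jdiuq jxjf msoi dqkbm
Hunk 6: at line 4 remove [jdiuq,jxjf] add [xfug,rzon] -> 8 lines: cwez lhvw xqtk wljub xfug rzon msoi dqkbm
Hunk 7: at line 3 remove [wljub,xfug,rzon] add [oeyf,qqbqe] -> 7 lines: cwez lhvw xqtk oeyf qqbqe msoi dqkbm
Final line 2: lhvw

Answer: lhvw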